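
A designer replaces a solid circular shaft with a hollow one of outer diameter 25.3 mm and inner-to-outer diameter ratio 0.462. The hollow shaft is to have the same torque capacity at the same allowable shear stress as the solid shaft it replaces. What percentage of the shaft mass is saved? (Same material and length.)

18.9 %

Equal τ_max and T ⇒ the solid shaft needs d_s³ = d_o³(1−k⁴), so d_s = 25.3·(1−0.462⁴)^(1/3) = 24.91 mm.
Area ratio A_h/A_s = d_o²(1−k²)/d_s² = (1−k²)/(1−k⁴)^(2/3) = 0.8114.
Mass saving = 1 − 0.8114 = 18.9 %.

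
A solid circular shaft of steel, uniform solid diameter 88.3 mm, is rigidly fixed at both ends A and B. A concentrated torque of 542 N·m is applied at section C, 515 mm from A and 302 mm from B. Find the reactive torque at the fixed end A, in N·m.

200 N·m

With uniform GJ and both ends fixed, compatibility θ_AC = θ_CB gives T_A·a = T_B·b, together with T_A + T_B = T₀.
T_A = T₀·b/(a+b) = 542.0·302/817.0 = 200.3 N·m; T_B = 341.7 N·m.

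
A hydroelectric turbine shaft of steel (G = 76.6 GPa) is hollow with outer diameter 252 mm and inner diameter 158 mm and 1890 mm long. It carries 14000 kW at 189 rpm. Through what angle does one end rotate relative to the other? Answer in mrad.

ω = 2π·189/60 = 19.79 rad/s, so T = P/ω = 14000×10³ / 19.79 = 707400 N·m.
J = π(d_o⁴ − d_i⁴)/32 = π(0.252⁴ − 0.158⁴)/32 = 3.347×10^-4 m⁴.
θ = T·L/(G·J) = 707400 × 1.89 / (76.6×10⁹ × 3.347×10^-4) = 0.05214 rad.

52.1 mrad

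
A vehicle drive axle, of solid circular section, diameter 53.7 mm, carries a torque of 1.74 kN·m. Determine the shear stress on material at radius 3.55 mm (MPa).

J = πd⁴/32 = π(0.0537)⁴/32 = 8.164×10^-7 m⁴.
Shear stress varies linearly with radius: τ = T·r/J = 1740 × 0.00355 / 8.164×10^-7 = 7.566×10^6 Pa.

7.57 MPa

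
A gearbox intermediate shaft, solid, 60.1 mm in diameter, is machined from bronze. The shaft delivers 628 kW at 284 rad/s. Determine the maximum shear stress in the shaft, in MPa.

ω = 284 rad/s, so T = P/ω = 628×10³ / 284.0 = 2211 N·m.
J = πd⁴/32 = π(0.0601)⁴/32 = 1.281×10^-6 m⁴.
τ_max = T·r/J = 2211 × 0.0301 / 1.281×10^-6 = 5.188×10^7 Pa.

51.9 MPa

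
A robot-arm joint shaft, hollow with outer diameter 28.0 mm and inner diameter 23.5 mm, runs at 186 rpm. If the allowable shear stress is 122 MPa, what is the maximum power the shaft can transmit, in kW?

J = π(d_o⁴ − d_i⁴)/32 = π(0.0280⁴ − 0.0235⁴)/32 = 3.040×10^-8 m⁴.
T_max = τ_allow·J/r = 1.22×10^8 × 3.040×10^-8 / 0.0140 = 264.9 N·m.
ω = 2π·186/60 = 19.48 rad/s, so P_max = T_max·ω = 5160 W.

5.16 kW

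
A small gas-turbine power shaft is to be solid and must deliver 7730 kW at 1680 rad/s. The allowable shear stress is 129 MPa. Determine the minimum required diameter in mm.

ω = 1680 rad/s, so T = P/ω = 7730×10³ / 1680 = 4601 N·m.
For a solid shaft τ_max = 16T/(πd³), so d = (16T/(π τ_allow))^(1/3) = (16·4601/(π·1.29×10^8))^(1/3) = 0.05663 m.

56.6 mm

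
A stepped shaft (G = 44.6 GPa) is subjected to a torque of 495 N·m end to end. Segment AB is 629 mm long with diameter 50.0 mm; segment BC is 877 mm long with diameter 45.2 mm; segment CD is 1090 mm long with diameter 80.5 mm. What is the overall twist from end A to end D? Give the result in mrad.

J_AB = π(0.0500)⁴/32 = 6.14×10^-7 m⁴; J_BC = π(0.0452)⁴/32 = 4.10×10^-7 m⁴; J_CD = π(0.0805)⁴/32 = 4.12×10^-6 m⁴.
θ = (T/G)·Σ L_i/J_i = (495.0/44.6×10⁹)·(0.629/6.14×10^-7 + 0.877/4.10×10^-7 + 1.09/4.12×10^-6) = 0.03806 rad.

38.1 mrad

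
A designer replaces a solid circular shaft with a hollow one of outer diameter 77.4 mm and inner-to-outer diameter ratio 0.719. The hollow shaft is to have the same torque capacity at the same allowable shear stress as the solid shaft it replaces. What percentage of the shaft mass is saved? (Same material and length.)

Equal τ_max and T ⇒ the solid shaft needs d_s³ = d_o³(1−k⁴), so d_s = 77.4·(1−0.719⁴)^(1/3) = 69.78 mm.
Area ratio A_h/A_s = d_o²(1−k²)/d_s² = (1−k²)/(1−k⁴)^(2/3) = 0.5943.
Mass saving = 1 − 0.5943 = 40.6 %.

40.6 %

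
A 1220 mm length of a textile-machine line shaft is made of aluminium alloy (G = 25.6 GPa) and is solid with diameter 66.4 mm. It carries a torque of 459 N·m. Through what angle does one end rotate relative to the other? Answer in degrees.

J = πd⁴/32 = π(0.0664)⁴/32 = 1.908×10^-6 m⁴.
θ = T·L/(G·J) = 459.0 × 1.22 / (25.6×10⁹ × 1.908×10^-6) = 0.01146 rad.

0.657°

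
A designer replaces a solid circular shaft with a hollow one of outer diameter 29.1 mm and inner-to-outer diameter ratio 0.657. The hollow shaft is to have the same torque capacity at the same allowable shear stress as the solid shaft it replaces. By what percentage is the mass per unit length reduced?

34.8 %

Equal τ_max and T ⇒ the solid shaft needs d_s³ = d_o³(1−k⁴), so d_s = 29.1·(1−0.657⁴)^(1/3) = 27.17 mm.
Area ratio A_h/A_s = d_o²(1−k²)/d_s² = (1−k²)/(1−k⁴)^(2/3) = 0.6521.
Mass saving = 1 − 0.6521 = 34.8 %.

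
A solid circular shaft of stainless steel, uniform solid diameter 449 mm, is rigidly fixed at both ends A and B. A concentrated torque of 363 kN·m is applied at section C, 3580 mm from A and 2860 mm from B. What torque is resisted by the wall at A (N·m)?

With uniform GJ and both ends fixed, compatibility θ_AC = θ_CB gives T_A·a = T_B·b, together with T_A + T_B = T₀.
T_A = T₀·b/(a+b) = 363000·2860/6440 = 161200 N·m; T_B = 201800 N·m.

161000 N·m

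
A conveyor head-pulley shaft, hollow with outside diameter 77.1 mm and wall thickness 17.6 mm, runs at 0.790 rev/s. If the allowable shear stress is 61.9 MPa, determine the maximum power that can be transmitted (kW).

J = π(d_o⁴ − d_i⁴)/32 = π(0.0771⁴ − 0.0419⁴)/32 = 3.167×10^-6 m⁴.
T_max = τ_allow·J/r = 6.19×10^7 × 3.167×10^-6 / 0.0385 = 5084 N·m.
ω = 2π·0.790 = 4.964 rad/s, so P_max = T_max·ω = 2.524×10^4 W.

25.2 kW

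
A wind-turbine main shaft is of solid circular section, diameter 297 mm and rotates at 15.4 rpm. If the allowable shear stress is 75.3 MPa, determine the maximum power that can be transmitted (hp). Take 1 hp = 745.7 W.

838 hp

J = πd⁴/32 = π(0.297)⁴/32 = 7.639×10^-4 m⁴.
T_max = τ_allow·J/r = 7.53×10^7 × 7.639×10^-4 / 0.148 = 387300 N·m.
ω = 2π·15.4/60 = 1.613 rad/s, so P_max = T_max·ω = 6.247×10^5 W.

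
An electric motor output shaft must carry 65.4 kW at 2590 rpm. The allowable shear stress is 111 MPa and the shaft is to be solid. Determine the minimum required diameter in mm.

ω = 2π·2590/60 = 271.2 rad/s, so T = P/ω = 65.4×10³ / 271.2 = 241.1 N·m.
For a solid shaft τ_max = 16T/(πd³), so d = (16T/(π τ_allow))^(1/3) = (16·241.1/(π·1.11×10^8))^(1/3) = 0.02228 m.

22.3 mm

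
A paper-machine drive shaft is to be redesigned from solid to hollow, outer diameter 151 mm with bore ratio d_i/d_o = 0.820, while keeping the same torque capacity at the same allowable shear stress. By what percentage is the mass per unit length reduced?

Equal τ_max and T ⇒ the solid shaft needs d_s³ = d_o³(1−k⁴), so d_s = 151·(1−0.820⁴)^(1/3) = 123.6 mm.
Area ratio A_h/A_s = d_o²(1−k²)/d_s² = (1−k²)/(1−k⁴)^(2/3) = 0.4893.
Mass saving = 1 − 0.4893 = 51.1 %.

51.1 %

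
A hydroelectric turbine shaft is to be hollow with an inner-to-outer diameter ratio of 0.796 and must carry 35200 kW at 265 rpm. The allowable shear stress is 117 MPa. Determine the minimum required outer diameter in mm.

ω = 2π·265/60 = 27.75 rad/s, so T = P/ω = 35200×10³ / 27.75 = 1.268e6 N·m.
For a hollow shaft with d_i/d_o = 0.796: τ_max = 16T/(π d_o³ (1−k⁴)), so d_o = [16T/(π τ_allow (1−k⁴))]^(1/3) = [16·1.268e6/(π·1.17×10^8·0.5985)]^(1/3) = 0.4518 m.

452 mm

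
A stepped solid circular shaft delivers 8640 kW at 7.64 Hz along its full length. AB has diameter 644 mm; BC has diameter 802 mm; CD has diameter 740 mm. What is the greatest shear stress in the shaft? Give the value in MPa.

3.43 MPa

ω = 2π·7.64 = 48.00 rad/s, so T = P/ω = 8640×10³ / 48.00 = 180000 N·m.
Under the same torque, τ_max = 16T/(πd³) is largest where d is smallest — segment AB (d = 644 mm).
τ_max = 16·180000/(π·(0.644)³) = 3.432×10^6 Pa.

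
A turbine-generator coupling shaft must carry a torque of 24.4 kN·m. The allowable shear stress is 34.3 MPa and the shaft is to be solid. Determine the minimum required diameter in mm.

154 mm

For a solid shaft τ_max = 16T/(πd³), so d = (16T/(π τ_allow))^(1/3) = (16·24400/(π·3.43×10^7))^(1/3) = 0.1536 m.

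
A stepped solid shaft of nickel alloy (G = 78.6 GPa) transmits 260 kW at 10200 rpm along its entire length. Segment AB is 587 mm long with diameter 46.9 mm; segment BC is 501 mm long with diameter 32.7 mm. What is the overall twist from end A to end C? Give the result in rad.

ω = 2π·10200/60 = 1068 rad/s, so T = P/ω = 260×10³ / 1068 = 243.4 N·m.
J_AB = π(0.0469)⁴/32 = 4.75×10^-7 m⁴; J_BC = π(0.0327)⁴/32 = 1.12×10^-7 m⁴.
θ = (T/G)·Σ L_i/J_i = (243.4/78.6×10⁹)·(0.587/4.75×10^-7 + 0.501/1.12×10^-7) = 0.01765 rad.

0.0176 rad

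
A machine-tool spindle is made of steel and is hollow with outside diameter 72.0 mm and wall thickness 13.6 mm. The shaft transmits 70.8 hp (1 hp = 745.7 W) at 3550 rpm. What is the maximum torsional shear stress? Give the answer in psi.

331 psi

ω = 2π·3550/60 = 371.8 rad/s, so T = P/ω = 70.8×745.7 / 371.8 = 142.0 N·m.
J = π(d_o⁴ − d_i⁴)/32 = π(0.0720⁴ − 0.0448⁴)/32 = 2.243×10^-6 m⁴.
τ_max = T·r/J = 142.0 × 0.0360 / 2.243×10^-6 = 2.279×10^6 Pa.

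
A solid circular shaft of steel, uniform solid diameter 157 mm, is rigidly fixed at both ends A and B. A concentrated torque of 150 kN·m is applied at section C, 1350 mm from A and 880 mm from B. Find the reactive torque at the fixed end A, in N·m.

59200 N·m

With uniform GJ and both ends fixed, compatibility θ_AC = θ_CB gives T_A·a = T_B·b, together with T_A + T_B = T₀.
T_A = T₀·b/(a+b) = 150000·880/2230 = 59190 N·m; T_B = 90810 N·m.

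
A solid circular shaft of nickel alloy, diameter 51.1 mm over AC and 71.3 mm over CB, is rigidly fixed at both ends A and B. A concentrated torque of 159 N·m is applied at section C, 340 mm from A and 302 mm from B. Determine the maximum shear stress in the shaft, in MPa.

Compatibility: T_A·a/J_AC = T_B·b/J_CB with T_A + T_B = T₀.
J_AC = 6.69×10^-7 m⁴, J_CB = 2.54×10^-6 m⁴, so T_A = T₀·(J_AC/a)/((J_AC/a)+(J_CB/b)) = 30.19 N·m, T_B = 128.8 N·m.
τ in each portion: τ_AC = 1.15×10^6 Pa, τ_CB = 1.81×10^6 Pa; maximum is in CB.
τ_max = T_CB·r/J = 128.8·0.0357/2.54×10^-6 = 1.810×10^6 Pa.

1.81 MPa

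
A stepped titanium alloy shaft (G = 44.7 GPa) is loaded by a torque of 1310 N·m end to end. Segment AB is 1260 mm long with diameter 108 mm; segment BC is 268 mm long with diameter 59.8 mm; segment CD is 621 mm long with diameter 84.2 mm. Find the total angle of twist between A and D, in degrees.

0.728°

J_AB = π(0.108)⁴/32 = 1.34×10^-5 m⁴; J_BC = π(0.0598)⁴/32 = 1.26×10^-6 m⁴; J_CD = π(0.0842)⁴/32 = 4.93×10^-6 m⁴.
θ = (T/G)·Σ L_i/J_i = (1310/44.7×10⁹)·(1.26/1.34×10^-5 + 0.268/1.26×10^-6 + 0.621/4.93×10^-6) = 0.01271 rad.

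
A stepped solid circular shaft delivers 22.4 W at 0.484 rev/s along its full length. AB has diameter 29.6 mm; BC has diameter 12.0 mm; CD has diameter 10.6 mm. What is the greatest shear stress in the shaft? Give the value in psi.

4570 psi

ω = 2π·0.484 = 3.041 rad/s, so T = P/ω = 22.4 / 3.041 = 7.366 N·m.
Under the same torque, τ_max = 16T/(πd³) is largest where d is smallest — segment CD (d = 10.6 mm).
τ_max = 16·7.366/(π·(0.0106)³) = 3.150×10^7 Pa.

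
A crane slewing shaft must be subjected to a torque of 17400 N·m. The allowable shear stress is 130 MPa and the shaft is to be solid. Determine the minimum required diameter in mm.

88.0 mm

For a solid shaft τ_max = 16T/(πd³), so d = (16T/(π τ_allow))^(1/3) = (16·17400/(π·1.30×10^8))^(1/3) = 0.08801 m.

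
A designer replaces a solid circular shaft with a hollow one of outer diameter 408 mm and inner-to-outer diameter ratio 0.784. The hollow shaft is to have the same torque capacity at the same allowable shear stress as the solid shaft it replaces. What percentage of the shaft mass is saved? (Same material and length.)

Equal τ_max and T ⇒ the solid shaft needs d_s³ = d_o³(1−k⁴), so d_s = 408·(1−0.784⁴)^(1/3) = 348.3 mm.
Area ratio A_h/A_s = d_o²(1−k²)/d_s² = (1−k²)/(1−k⁴)^(2/3) = 0.5287.
Mass saving = 1 − 0.5287 = 47.1 %.

47.1 %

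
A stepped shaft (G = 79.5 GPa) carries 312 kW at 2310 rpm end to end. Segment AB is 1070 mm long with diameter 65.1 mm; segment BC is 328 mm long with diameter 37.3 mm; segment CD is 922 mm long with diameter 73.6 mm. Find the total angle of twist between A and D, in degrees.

ω = 2π·2310/60 = 241.9 rad/s, so T = P/ω = 312×10³ / 241.9 = 1290 N·m.
J_AB = π(0.0651)⁴/32 = 1.76×10^-6 m⁴; J_BC = π(0.0373)⁴/32 = 1.90×10^-7 m⁴; J_CD = π(0.0736)⁴/32 = 2.88×10^-6 m⁴.
θ = (T/G)·Σ L_i/J_i = (1290/79.5×10⁹)·(1.07/1.76×10^-6 + 0.328/1.90×10^-7 + 0.922/2.88×10^-6) = 0.04304 rad.

2.47°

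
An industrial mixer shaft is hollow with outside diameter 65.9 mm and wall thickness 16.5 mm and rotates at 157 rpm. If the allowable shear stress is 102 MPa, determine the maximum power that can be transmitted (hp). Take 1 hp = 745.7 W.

119 hp

J = π(d_o⁴ − d_i⁴)/32 = π(0.0659⁴ − 0.0329⁴)/32 = 1.737×10^-6 m⁴.
T_max = τ_allow·J/r = 1.02×10^8 × 1.737×10^-6 / 0.0330 = 5376 N·m.
ω = 2π·157/60 = 16.44 rad/s, so P_max = T_max·ω = 8.838×10^4 W.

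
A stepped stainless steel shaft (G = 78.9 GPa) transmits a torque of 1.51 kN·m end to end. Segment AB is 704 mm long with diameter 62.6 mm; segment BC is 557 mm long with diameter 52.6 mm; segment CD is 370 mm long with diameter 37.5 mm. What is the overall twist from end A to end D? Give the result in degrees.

3.41°

J_AB = π(0.0626)⁴/32 = 1.51×10^-6 m⁴; J_BC = π(0.0526)⁴/32 = 7.52×10^-7 m⁴; J_CD = π(0.0375)⁴/32 = 1.94×10^-7 m⁴.
θ = (T/G)·Σ L_i/J_i = (1510/78.9×10⁹)·(0.704/1.51×10^-6 + 0.557/7.52×10^-7 + 0.370/1.94×10^-7) = 0.05959 rad.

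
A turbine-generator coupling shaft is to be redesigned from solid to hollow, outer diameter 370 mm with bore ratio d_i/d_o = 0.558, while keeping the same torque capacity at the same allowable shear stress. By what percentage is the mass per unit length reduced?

26.3 %

Equal τ_max and T ⇒ the solid shaft needs d_s³ = d_o³(1−k⁴), so d_s = 370·(1−0.558⁴)^(1/3) = 357.6 mm.
Area ratio A_h/A_s = d_o²(1−k²)/d_s² = (1−k²)/(1−k⁴)^(2/3) = 0.7371.
Mass saving = 1 − 0.7371 = 26.3 %.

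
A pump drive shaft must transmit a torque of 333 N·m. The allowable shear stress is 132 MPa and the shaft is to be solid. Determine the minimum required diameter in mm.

23.4 mm

For a solid shaft τ_max = 16T/(πd³), so d = (16T/(π τ_allow))^(1/3) = (16·333.0/(π·1.32×10^8))^(1/3) = 0.02342 m.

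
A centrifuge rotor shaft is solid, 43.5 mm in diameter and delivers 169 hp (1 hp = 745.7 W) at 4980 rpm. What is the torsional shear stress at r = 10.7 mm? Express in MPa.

ω = 2π·4980/60 = 521.5 rad/s, so T = P/ω = 169×745.7 / 521.5 = 241.7 N·m.
J = πd⁴/32 = π(0.0435)⁴/32 = 3.515×10^-7 m⁴.
Shear stress varies linearly with radius: τ = T·r/J = 241.7 × 0.0107 / 3.515×10^-7 = 7.356×10^6 Pa.

7.36 MPa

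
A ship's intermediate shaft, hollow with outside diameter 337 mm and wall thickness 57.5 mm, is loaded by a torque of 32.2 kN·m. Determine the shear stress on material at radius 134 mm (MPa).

J = π(d_o⁴ − d_i⁴)/32 = π(0.337⁴ − 0.222⁴)/32 = 1.028×10^-3 m⁴.
Shear stress varies linearly with radius: τ = T·r/J = 32200 × 0.134 / 1.028×10^-3 = 4.198×10^6 Pa.

4.20 MPa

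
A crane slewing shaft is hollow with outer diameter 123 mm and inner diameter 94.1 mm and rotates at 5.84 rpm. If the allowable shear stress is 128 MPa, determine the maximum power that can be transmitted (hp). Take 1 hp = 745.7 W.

J = π(d_o⁴ − d_i⁴)/32 = π(0.123⁴ − 0.0941⁴)/32 = 1.477×10^-5 m⁴.
T_max = τ_allow·J/r = 1.28×10^8 × 1.477×10^-5 / 0.0615 = 30750 N·m.
ω = 2π·5.84/60 = 0.6116 rad/s, so P_max = T_max·ω = 1.880×10^4 W.

25.2 hp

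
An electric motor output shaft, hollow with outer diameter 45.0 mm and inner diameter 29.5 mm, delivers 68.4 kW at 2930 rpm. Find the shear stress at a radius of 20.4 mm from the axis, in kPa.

ω = 2π·2930/60 = 306.8 rad/s, so T = P/ω = 68.4×10³ / 306.8 = 222.9 N·m.
J = π(d_o⁴ − d_i⁴)/32 = π(0.0450⁴ − 0.0295⁴)/32 = 3.282×10^-7 m⁴.
Shear stress varies linearly with radius: τ = T·r/J = 222.9 × 0.0204 / 3.282×10^-7 = 1.386×10^7 Pa.

13900 kPa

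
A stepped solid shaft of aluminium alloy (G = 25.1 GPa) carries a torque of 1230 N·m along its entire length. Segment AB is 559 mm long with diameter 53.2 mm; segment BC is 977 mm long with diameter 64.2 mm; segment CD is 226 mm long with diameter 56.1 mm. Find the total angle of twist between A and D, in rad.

0.0749 rad

J_AB = π(0.0532)⁴/32 = 7.86×10^-7 m⁴; J_BC = π(0.0642)⁴/32 = 1.67×10^-6 m⁴; J_CD = π(0.0561)⁴/32 = 9.72×10^-7 m⁴.
θ = (T/G)·Σ L_i/J_i = (1230/25.1×10⁹)·(0.559/7.86×10^-7 + 0.977/1.67×10^-6 + 0.226/9.72×10^-7) = 0.07493 rad.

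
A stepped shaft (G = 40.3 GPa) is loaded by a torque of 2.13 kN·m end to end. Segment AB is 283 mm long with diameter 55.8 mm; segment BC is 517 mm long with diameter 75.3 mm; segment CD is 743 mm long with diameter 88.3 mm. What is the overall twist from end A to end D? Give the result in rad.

J_AB = π(0.0558)⁴/32 = 9.52×10^-7 m⁴; J_BC = π(0.0753)⁴/32 = 3.16×10^-6 m⁴; J_CD = π(0.0883)⁴/32 = 5.97×10^-6 m⁴.
θ = (T/G)·Σ L_i/J_i = (2130/40.3×10⁹)·(0.283/9.52×10^-7 + 0.517/3.16×10^-6 + 0.743/5.97×10^-6) = 0.03095 rad.

0.0310 rad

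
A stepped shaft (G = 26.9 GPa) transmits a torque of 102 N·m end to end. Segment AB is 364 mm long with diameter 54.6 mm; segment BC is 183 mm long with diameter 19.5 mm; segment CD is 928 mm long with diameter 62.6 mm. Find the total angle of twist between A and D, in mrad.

J_AB = π(0.0546)⁴/32 = 8.73×10^-7 m⁴; J_BC = π(0.0195)⁴/32 = 1.42×10^-8 m⁴; J_CD = π(0.0626)⁴/32 = 1.51×10^-6 m⁴.
θ = (T/G)·Σ L_i/J_i = (102.0/26.9×10⁹)·(0.364/8.73×10^-7 + 0.183/1.42×10^-8 + 0.928/1.51×10^-6) = 0.05280 rad.

52.8 mrad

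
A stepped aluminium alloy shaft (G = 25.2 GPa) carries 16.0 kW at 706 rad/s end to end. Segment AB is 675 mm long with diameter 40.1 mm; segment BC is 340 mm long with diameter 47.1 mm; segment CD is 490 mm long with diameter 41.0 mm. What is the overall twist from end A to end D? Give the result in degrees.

ω = 706 rad/s, so T = P/ω = 16.0×10³ / 706.0 = 22.66 N·m.
J_AB = π(0.0401)⁴/32 = 2.54×10^-7 m⁴; J_BC = π(0.0471)⁴/32 = 4.83×10^-7 m⁴; J_CD = π(0.0410)⁴/32 = 2.77×10^-7 m⁴.
θ = (T/G)·Σ L_i/J_i = (22.66/25.2×10⁹)·(0.675/2.54×10^-7 + 0.340/4.83×10^-7 + 0.490/2.77×10^-7) = 4.613×10^-3 rad.

0.264°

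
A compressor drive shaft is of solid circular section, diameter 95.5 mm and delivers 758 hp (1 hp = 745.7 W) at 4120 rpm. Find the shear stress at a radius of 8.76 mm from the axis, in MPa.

ω = 2π·4120/60 = 431.4 rad/s, so T = P/ω = 758×745.7 / 431.4 = 1310 N·m.
J = πd⁴/32 = π(0.0955)⁴/32 = 8.166×10^-6 m⁴.
Shear stress varies linearly with radius: τ = T·r/J = 1310 × 0.00876 / 8.166×10^-6 = 1.405×10^6 Pa.

1.41 MPa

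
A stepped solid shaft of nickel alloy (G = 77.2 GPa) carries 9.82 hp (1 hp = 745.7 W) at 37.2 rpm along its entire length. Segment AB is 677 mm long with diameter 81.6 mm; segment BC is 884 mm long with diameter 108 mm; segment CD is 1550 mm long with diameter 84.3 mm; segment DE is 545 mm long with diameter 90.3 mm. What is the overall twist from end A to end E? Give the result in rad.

0.0150 rad

ω = 2π·37.2/60 = 3.896 rad/s, so T = P/ω = 9.82×745.7 / 3.896 = 1880 N·m.
J_AB = π(0.0816)⁴/32 = 4.35×10^-6 m⁴; J_BC = π(0.108)⁴/32 = 1.34×10^-5 m⁴; J_CD = π(0.0843)⁴/32 = 4.96×10^-6 m⁴; J_DE = π(0.0903)⁴/32 = 6.53×10^-6 m⁴.
θ = (T/G)·Σ L_i/J_i = (1880/77.2×10⁹)·(0.677/4.35×10^-6 + 0.884/1.34×10^-5 + 1.55/4.96×10^-6 + 0.545/6.53×10^-6) = 0.01504 rad.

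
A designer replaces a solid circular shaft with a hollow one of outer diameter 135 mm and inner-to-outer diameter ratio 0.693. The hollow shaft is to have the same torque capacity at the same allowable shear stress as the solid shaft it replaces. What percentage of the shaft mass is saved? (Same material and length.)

Equal τ_max and T ⇒ the solid shaft needs d_s³ = d_o³(1−k⁴), so d_s = 135·(1−0.693⁴)^(1/3) = 123.7 mm.
Area ratio A_h/A_s = d_o²(1−k²)/d_s² = (1−k²)/(1−k⁴)^(2/3) = 0.6190.
Mass saving = 1 − 0.6190 = 38.1 %.

38.1 %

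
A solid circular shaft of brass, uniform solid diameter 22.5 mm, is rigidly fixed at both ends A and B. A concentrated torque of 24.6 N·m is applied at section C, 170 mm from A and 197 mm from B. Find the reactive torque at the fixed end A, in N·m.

13.2 N·m

With uniform GJ and both ends fixed, compatibility θ_AC = θ_CB gives T_A·a = T_B·b, together with T_A + T_B = T₀.
T_A = T₀·b/(a+b) = 24.60·197/367.0 = 13.20 N·m; T_B = 11.40 N·m.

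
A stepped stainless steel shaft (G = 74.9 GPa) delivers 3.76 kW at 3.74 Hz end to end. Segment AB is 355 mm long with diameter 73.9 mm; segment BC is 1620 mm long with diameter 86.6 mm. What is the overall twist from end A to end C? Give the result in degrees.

ω = 2π·3.74 = 23.50 rad/s, so T = P/ω = 3.76×10³ / 23.50 = 160.0 N·m.
J_AB = π(0.0739)⁴/32 = 2.93×10^-6 m⁴; J_BC = π(0.0866)⁴/32 = 5.52×10^-6 m⁴.
θ = (T/G)·Σ L_i/J_i = (160.0/74.9×10⁹)·(0.355/2.93×10^-6 + 1.62/5.52×10^-6) = 8.858×10^-4 rad.

0.0508°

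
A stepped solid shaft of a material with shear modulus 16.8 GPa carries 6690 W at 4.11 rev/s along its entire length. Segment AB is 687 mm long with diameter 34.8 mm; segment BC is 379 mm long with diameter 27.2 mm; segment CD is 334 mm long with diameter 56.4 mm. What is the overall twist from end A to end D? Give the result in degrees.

ω = 2π·4.11 = 25.82 rad/s, so T = P/ω = 6690 / 25.82 = 259.1 N·m.
J_AB = π(0.0348)⁴/32 = 1.44×10^-7 m⁴; J_BC = π(0.0272)⁴/32 = 5.37×10^-8 m⁴; J_CD = π(0.0564)⁴/32 = 9.93×10^-7 m⁴.
θ = (T/G)·Σ L_i/J_i = (259.1/16.8×10⁹)·(0.687/1.44×10^-7 + 0.379/5.37×10^-8 + 0.334/9.93×10^-7) = 0.1875 rad.

10.7°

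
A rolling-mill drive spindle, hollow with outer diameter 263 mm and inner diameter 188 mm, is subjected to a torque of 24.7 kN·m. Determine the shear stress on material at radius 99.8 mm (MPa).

7.10 MPa

J = π(d_o⁴ − d_i⁴)/32 = π(0.263⁴ − 0.188⁴)/32 = 3.471×10^-4 m⁴.
Shear stress varies linearly with radius: τ = T·r/J = 24700 × 0.0998 / 3.471×10^-4 = 7.103×10^6 Pa.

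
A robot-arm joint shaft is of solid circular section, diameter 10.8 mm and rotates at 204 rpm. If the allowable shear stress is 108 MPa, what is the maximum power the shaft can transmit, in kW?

J = πd⁴/32 = π(0.0108)⁴/32 = 1.336×10^-9 m⁴.
T_max = τ_allow·J/r = 1.08×10^8 × 1.336×10^-9 / 0.00540 = 26.71 N·m.
ω = 2π·204/60 = 21.36 rad/s, so P_max = T_max·ω = 570.7 W.

0.571 kW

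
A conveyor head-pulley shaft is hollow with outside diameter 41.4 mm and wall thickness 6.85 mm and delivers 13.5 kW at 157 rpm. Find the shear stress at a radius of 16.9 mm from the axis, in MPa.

60.2 MPa

ω = 2π·157/60 = 16.44 rad/s, so T = P/ω = 13.5×10³ / 16.44 = 821.1 N·m.
J = π(d_o⁴ − d_i⁴)/32 = π(0.0414⁴ − 0.0277⁴)/32 = 2.306×10^-7 m⁴.
Shear stress varies linearly with radius: τ = T·r/J = 821.1 × 0.0169 / 2.306×10^-7 = 6.018×10^7 Pa.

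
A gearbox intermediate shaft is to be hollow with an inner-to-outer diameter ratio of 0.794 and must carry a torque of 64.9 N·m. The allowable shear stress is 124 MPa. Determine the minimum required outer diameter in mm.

For a hollow shaft with d_i/d_o = 0.794: τ_max = 16T/(π d_o³ (1−k⁴)), so d_o = [16T/(π τ_allow (1−k⁴))]^(1/3) = [16·64.90/(π·1.24×10^8·0.6026)]^(1/3) = 0.01642 m.

16.4 mm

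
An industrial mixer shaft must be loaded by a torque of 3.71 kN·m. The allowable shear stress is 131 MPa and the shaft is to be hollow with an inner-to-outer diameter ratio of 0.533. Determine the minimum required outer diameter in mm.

53.9 mm

For a hollow shaft with d_i/d_o = 0.533: τ_max = 16T/(π d_o³ (1−k⁴)), so d_o = [16T/(π τ_allow (1−k⁴))]^(1/3) = [16·3710/(π·1.31×10^8·0.9193)]^(1/3) = 0.05394 m.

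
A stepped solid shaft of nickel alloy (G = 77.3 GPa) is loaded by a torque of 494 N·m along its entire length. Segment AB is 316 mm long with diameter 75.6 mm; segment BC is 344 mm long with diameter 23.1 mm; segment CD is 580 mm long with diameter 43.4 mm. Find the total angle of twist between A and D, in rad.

J_AB = π(0.0756)⁴/32 = 3.21×10^-6 m⁴; J_BC = π(0.0231)⁴/32 = 2.80×10^-8 m⁴; J_CD = π(0.0434)⁴/32 = 3.48×10^-7 m⁴.
θ = (T/G)·Σ L_i/J_i = (494.0/77.3×10⁹)·(0.316/3.21×10^-6 + 0.344/2.80×10^-8 + 0.580/3.48×10^-7) = 0.08991 rad.

0.0899 rad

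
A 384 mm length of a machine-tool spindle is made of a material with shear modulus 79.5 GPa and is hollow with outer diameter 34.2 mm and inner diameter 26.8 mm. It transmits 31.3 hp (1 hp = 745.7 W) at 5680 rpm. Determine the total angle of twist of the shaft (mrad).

ω = 2π·5680/60 = 594.8 rad/s, so T = P/ω = 31.3×745.7 / 594.8 = 39.24 N·m.
J = π(d_o⁴ − d_i⁴)/32 = π(0.0342⁴ − 0.0268⁴)/32 = 8.366×10^-8 m⁴.
θ = T·L/(G·J) = 39.24 × 0.384 / (79.5×10⁹ × 8.366×10^-8) = 2.265×10^-3 rad.

2.27 mrad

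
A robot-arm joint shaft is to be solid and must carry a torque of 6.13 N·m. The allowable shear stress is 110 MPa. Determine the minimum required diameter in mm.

6.57 mm

For a solid shaft τ_max = 16T/(πd³), so d = (16T/(π τ_allow))^(1/3) = (16·6.130/(π·1.10×10^8))^(1/3) = 0.006572 m.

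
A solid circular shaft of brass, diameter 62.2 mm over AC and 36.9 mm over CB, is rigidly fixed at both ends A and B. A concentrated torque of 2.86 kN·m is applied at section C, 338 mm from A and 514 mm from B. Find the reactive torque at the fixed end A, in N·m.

Compatibility: T_A·a/J_AC = T_B·b/J_CB with T_A + T_B = T₀.
J_AC = 1.47×10^-6 m⁴, J_CB = 1.82×10^-7 m⁴, so T_A = T₀·(J_AC/a)/((J_AC/a)+(J_CB/b)) = 2645 N·m, T_B = 215.4 N·m.

2640 N·m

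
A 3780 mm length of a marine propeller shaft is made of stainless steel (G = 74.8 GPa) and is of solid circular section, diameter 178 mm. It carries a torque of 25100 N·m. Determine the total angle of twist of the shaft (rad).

0.0129 rad

J = πd⁴/32 = π(0.178)⁴/32 = 9.856×10^-5 m⁴.
θ = T·L/(G·J) = 25100 × 3.78 / (74.8×10⁹ × 9.856×10^-5) = 0.01287 rad.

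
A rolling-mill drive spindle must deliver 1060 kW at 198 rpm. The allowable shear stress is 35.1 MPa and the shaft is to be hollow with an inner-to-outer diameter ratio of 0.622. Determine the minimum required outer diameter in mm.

ω = 2π·198/60 = 20.73 rad/s, so T = P/ω = 1060×10³ / 20.73 = 51120 N·m.
For a hollow shaft with d_i/d_o = 0.622: τ_max = 16T/(π d_o³ (1−k⁴)), so d_o = [16T/(π τ_allow (1−k⁴))]^(1/3) = [16·51120/(π·3.51×10^7·0.8503)]^(1/3) = 0.2059 m.

206 mm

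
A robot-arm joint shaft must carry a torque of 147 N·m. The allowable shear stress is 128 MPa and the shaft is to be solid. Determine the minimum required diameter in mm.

For a solid shaft τ_max = 16T/(πd³), so d = (16T/(π τ_allow))^(1/3) = (16·147.0/(π·1.28×10^8))^(1/3) = 0.01802 m.

18.0 mm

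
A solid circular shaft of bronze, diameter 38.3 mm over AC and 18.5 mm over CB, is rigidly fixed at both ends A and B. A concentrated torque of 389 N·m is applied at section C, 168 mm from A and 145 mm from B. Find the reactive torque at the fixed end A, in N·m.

Compatibility: T_A·a/J_AC = T_B·b/J_CB with T_A + T_B = T₀.
J_AC = 2.11×10^-7 m⁴, J_CB = 1.15×10^-8 m⁴, so T_A = T₀·(J_AC/a)/((J_AC/a)+(J_CB/b)) = 365.9 N·m, T_B = 23.08 N·m.

366 N·m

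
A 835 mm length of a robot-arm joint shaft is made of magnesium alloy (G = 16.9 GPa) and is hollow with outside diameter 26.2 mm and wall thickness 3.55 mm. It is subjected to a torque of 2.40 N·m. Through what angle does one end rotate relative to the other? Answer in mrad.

J = π(d_o⁴ − d_i⁴)/32 = π(0.0262⁴ − 0.0191⁴)/32 = 3.319×10^-8 m⁴.
θ = T·L/(G·J) = 2.400 × 0.835 / (16.9×10⁹ × 3.319×10^-8) = 3.572×10^-3 rad.

3.57 mrad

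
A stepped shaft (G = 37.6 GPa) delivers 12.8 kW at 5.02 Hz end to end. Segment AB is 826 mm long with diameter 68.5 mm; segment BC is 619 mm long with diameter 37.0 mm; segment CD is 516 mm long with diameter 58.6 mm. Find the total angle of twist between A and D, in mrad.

45.2 mrad

ω = 2π·5.02 = 31.54 rad/s, so T = P/ω = 12.8×10³ / 31.54 = 405.8 N·m.
J_AB = π(0.0685)⁴/32 = 2.16×10^-6 m⁴; J_BC = π(0.0370)⁴/32 = 1.84×10^-7 m⁴; J_CD = π(0.0586)⁴/32 = 1.16×10^-6 m⁴.
θ = (T/G)·Σ L_i/J_i = (405.8/37.6×10⁹)·(0.826/2.16×10^-6 + 0.619/1.84×10^-7 + 0.516/1.16×10^-6) = 0.04524 rad.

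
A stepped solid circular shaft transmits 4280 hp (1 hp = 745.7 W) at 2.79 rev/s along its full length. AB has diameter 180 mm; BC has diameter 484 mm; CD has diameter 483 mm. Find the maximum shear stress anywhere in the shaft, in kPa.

ω = 2π·2.79 = 17.53 rad/s, so T = P/ω = 4280×745.7 / 17.53 = 182100 N·m.
Under the same torque, τ_max = 16T/(πd³) is largest where d is smallest — segment AB (d = 180 mm).
τ_max = 16·182100/(π·(0.180)³) = 1.590×10^8 Pa.

159000 kPa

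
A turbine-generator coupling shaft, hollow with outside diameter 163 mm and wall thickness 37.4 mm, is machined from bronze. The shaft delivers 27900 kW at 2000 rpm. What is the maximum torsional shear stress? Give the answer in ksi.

ω = 2π·2000/60 = 209.4 rad/s, so T = P/ω = 27900×10³ / 209.4 = 133200 N·m.
J = π(d_o⁴ − d_i⁴)/32 = π(0.163⁴ − 0.0882⁴)/32 = 6.336×10^-5 m⁴.
τ_max = T·r/J = 133200 × 0.0815 / 6.336×10^-5 = 1.713×10^8 Pa.

24.9 ksi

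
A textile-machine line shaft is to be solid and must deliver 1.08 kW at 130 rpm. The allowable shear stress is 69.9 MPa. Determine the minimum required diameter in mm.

17.9 mm

ω = 2π·130/60 = 13.61 rad/s, so T = P/ω = 1.08×10³ / 13.61 = 79.33 N·m.
For a solid shaft τ_max = 16T/(πd³), so d = (16T/(π τ_allow))^(1/3) = (16·79.33/(π·6.99×10^7))^(1/3) = 0.01795 m.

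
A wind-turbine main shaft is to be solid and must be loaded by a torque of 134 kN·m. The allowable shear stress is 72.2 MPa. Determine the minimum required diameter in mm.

For a solid shaft τ_max = 16T/(πd³), so d = (16T/(π τ_allow))^(1/3) = (16·134000/(π·7.22×10^7))^(1/3) = 0.2114 m.

211 mm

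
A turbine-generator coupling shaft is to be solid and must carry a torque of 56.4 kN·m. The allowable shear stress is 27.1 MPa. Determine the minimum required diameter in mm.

220 mm

For a solid shaft τ_max = 16T/(πd³), so d = (16T/(π τ_allow))^(1/3) = (16·56400/(π·2.71×10^7))^(1/3) = 0.2197 m.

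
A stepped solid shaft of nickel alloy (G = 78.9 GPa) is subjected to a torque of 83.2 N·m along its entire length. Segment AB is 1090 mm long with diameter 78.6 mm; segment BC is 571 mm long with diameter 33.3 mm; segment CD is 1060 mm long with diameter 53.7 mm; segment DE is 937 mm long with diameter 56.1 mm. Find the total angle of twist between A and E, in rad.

0.00768 rad

J_AB = π(0.0786)⁴/32 = 3.75×10^-6 m⁴; J_BC = π(0.0333)⁴/32 = 1.21×10^-7 m⁴; J_CD = π(0.0537)⁴/32 = 8.16×10^-7 m⁴; J_DE = π(0.0561)⁴/32 = 9.72×10^-7 m⁴.
θ = (T/G)·Σ L_i/J_i = (83.20/78.9×10⁹)·(1.09/3.75×10^-6 + 0.571/1.21×10^-7 + 1.06/8.16×10^-7 + 0.937/9.72×10^-7) = 7.680×10^-3 rad.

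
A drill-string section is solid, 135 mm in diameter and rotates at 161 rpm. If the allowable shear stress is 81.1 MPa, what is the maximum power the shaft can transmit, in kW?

J = πd⁴/32 = π(0.135)⁴/32 = 3.261×10^-5 m⁴.
T_max = τ_allow·J/r = 8.11×10^7 × 3.261×10^-5 / 0.0675 = 39180 N·m.
ω = 2π·161/60 = 16.86 rad/s, so P_max = T_max·ω = 6.606×10^5 W.

661 kW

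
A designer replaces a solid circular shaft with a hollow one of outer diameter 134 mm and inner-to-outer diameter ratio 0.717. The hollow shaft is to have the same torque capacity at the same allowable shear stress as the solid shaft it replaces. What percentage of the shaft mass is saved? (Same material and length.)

Equal τ_max and T ⇒ the solid shaft needs d_s³ = d_o³(1−k⁴), so d_s = 134·(1−0.717⁴)^(1/3) = 121.0 mm.
Area ratio A_h/A_s = d_o²(1−k²)/d_s² = (1−k²)/(1−k⁴)^(2/3) = 0.5962.
Mass saving = 1 − 0.5962 = 40.4 %.

40.4 %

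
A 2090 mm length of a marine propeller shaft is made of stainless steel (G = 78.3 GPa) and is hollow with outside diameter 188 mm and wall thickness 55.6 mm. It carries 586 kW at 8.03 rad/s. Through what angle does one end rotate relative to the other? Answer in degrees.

ω = 8.03 rad/s, so T = P/ω = 586×10³ / 8.030 = 72980 N·m.
J = π(d_o⁴ − d_i⁴)/32 = π(0.188⁴ − 0.0768⁴)/32 = 1.192×10^-4 m⁴.
θ = T·L/(G·J) = 72980 × 2.09 / (78.3×10⁹ × 1.192×10^-4) = 0.01634 rad.

0.936°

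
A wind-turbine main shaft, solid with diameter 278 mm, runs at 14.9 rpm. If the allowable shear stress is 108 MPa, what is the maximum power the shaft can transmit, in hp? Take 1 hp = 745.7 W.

953 hp

J = πd⁴/32 = π(0.278)⁴/32 = 5.864×10^-4 m⁴.
T_max = τ_allow·J/r = 1.08×10^8 × 5.864×10^-4 / 0.139 = 455600 N·m.
ω = 2π·14.9/60 = 1.560 rad/s, so P_max = T_max·ω = 7.109×10^5 W.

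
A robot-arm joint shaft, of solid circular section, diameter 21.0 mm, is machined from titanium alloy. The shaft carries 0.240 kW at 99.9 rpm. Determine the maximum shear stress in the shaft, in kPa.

12600 kPa

ω = 2π·99.9/60 = 10.46 rad/s, so T = P/ω = 0.240×10³ / 10.46 = 22.94 N·m.
J = πd⁴/32 = π(0.0210)⁴/32 = 1.909×10^-8 m⁴.
τ_max = T·r/J = 22.94 × 0.0105 / 1.909×10^-8 = 1.262×10^7 Pa.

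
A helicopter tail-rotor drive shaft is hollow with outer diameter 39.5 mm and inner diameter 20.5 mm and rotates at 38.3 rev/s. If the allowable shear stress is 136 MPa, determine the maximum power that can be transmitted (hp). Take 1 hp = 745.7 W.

493 hp

J = π(d_o⁴ − d_i⁴)/32 = π(0.0395⁴ − 0.0205⁴)/32 = 2.217×10^-7 m⁴.
T_max = τ_allow·J/r = 1.36×10^8 × 2.217×10^-7 / 0.0198 = 1526 N·m.
ω = 2π·38.3 = 240.6 rad/s, so P_max = T_max·ω = 3.673×10^5 W.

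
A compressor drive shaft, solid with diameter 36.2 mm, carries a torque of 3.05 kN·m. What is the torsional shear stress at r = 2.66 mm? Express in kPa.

J = πd⁴/32 = π(0.0362)⁴/32 = 1.686×10^-7 m⁴.
Shear stress varies linearly with radius: τ = T·r/J = 3050 × 0.00266 / 1.686×10^-7 = 4.812×10^7 Pa.

48100 kPa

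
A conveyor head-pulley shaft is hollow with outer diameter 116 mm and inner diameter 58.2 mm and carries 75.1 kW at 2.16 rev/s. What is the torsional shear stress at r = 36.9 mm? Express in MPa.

ω = 2π·2.16 = 13.57 rad/s, so T = P/ω = 75.1×10³ / 13.57 = 5534 N·m.
J = π(d_o⁴ − d_i⁴)/32 = π(0.116⁴ − 0.0582⁴)/32 = 1.665×10^-5 m⁴.
Shear stress varies linearly with radius: τ = T·r/J = 5534 × 0.0369 / 1.665×10^-5 = 1.226×10^7 Pa.

12.3 MPa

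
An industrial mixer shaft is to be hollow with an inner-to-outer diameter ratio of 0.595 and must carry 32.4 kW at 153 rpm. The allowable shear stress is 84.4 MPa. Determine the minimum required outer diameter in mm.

ω = 2π·153/60 = 16.02 rad/s, so T = P/ω = 32.4×10³ / 16.02 = 2022 N·m.
For a hollow shaft with d_i/d_o = 0.595: τ_max = 16T/(π d_o³ (1−k⁴)), so d_o = [16T/(π τ_allow (1−k⁴))]^(1/3) = [16·2022/(π·8.44×10^7·0.8747)]^(1/3) = 0.05186 m.

51.9 mm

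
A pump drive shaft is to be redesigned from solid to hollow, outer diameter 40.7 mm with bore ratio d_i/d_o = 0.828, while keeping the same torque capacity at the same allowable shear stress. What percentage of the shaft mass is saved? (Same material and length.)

Equal τ_max and T ⇒ the solid shaft needs d_s³ = d_o³(1−k⁴), so d_s = 40.7·(1−0.828⁴)^(1/3) = 32.94 mm.
Area ratio A_h/A_s = d_o²(1−k²)/d_s² = (1−k²)/(1−k⁴)^(2/3) = 0.4801.
Mass saving = 1 − 0.4801 = 52.0 %.

52.0 %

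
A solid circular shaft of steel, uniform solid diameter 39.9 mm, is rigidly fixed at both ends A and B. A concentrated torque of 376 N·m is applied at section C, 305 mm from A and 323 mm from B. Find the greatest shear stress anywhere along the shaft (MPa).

With uniform GJ and both ends fixed, compatibility θ_AC = θ_CB gives T_A·a = T_B·b, together with T_A + T_B = T₀.
T_A = T₀·b/(a+b) = 376.0·323/628.0 = 193.4 N·m; T_B = 182.6 N·m.
τ in each portion: τ_AC = 1.55×10^7 Pa, τ_CB = 1.46×10^7 Pa; maximum is in AC.
τ_max = T_AC·r/J = 193.4·0.0199/2.49×10^-7 = 1.551×10^7 Pa.

15.5 MPa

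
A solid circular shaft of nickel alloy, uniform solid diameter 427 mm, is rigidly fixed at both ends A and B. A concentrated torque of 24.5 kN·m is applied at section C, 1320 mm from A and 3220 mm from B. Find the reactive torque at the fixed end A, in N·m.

With uniform GJ and both ends fixed, compatibility θ_AC = θ_CB gives T_A·a = T_B·b, together with T_A + T_B = T₀.
T_A = T₀·b/(a+b) = 24500·3220/4540 = 17380 N·m; T_B = 7123 N·m.

17400 N·m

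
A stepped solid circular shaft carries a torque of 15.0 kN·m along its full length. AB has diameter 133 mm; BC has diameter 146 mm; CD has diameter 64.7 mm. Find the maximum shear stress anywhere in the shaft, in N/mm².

282 N/mm²

Under the same torque, τ_max = 16T/(πd³) is largest where d is smallest — segment CD (d = 64.7 mm).
τ_max = 16·15000/(π·(0.0647)³) = 2.821×10^8 Pa.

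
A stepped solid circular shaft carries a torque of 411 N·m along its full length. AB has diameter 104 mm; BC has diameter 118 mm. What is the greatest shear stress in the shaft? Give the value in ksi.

0.270 ksi

Under the same torque, τ_max = 16T/(πd³) is largest where d is smallest — segment AB (d = 104 mm).
τ_max = 16·411.0/(π·(0.104)³) = 1.861×10^6 Pa.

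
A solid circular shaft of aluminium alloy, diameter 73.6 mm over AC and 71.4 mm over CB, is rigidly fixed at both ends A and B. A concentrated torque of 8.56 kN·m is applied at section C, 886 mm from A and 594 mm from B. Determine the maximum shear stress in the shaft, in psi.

Compatibility: T_A·a/J_AC = T_B·b/J_CB with T_A + T_B = T₀.
J_AC = 2.88×10^-6 m⁴, J_CB = 2.55×10^-6 m⁴, so T_A = T₀·(J_AC/a)/((J_AC/a)+(J_CB/b)) = 3688 N·m, T_B = 4872 N·m.
τ in each portion: τ_AC = 4.71×10^7 Pa, τ_CB = 6.82×10^7 Pa; maximum is in CB.
τ_max = T_CB·r/J = 4872·0.0357/2.55×10^-6 = 6.817×10^7 Pa.

9890 psi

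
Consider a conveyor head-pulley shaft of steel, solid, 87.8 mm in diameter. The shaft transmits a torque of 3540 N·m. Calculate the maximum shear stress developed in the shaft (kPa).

26600 kPa

J = πd⁴/32 = π(0.0878)⁴/32 = 5.834×10^-6 m⁴.
τ_max = T·r/J = 3540 × 0.0439 / 5.834×10^-6 = 2.664×10^7 Pa.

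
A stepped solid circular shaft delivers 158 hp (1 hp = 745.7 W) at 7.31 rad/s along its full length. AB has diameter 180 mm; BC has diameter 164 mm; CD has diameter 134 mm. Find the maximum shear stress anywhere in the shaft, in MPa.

34.1 MPa

ω = 7.31 rad/s, so T = P/ω = 158×745.7 / 7.310 = 16120 N·m.
Under the same torque, τ_max = 16T/(πd³) is largest where d is smallest — segment CD (d = 134 mm).
τ_max = 16·16120/(π·(0.134)³) = 3.412×10^7 Pa.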